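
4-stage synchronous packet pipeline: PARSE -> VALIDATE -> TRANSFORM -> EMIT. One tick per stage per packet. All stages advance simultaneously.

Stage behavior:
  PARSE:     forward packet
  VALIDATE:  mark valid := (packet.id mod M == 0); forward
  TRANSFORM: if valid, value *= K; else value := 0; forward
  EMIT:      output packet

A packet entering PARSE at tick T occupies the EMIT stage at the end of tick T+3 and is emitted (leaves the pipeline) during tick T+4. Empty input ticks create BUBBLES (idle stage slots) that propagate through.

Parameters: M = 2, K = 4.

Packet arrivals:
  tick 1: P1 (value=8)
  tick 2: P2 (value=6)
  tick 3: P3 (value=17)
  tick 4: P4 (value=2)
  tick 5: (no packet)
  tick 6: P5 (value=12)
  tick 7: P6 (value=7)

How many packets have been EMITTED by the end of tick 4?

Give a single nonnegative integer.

Answer: 0

Derivation:
Tick 1: [PARSE:P1(v=8,ok=F), VALIDATE:-, TRANSFORM:-, EMIT:-] out:-; in:P1
Tick 2: [PARSE:P2(v=6,ok=F), VALIDATE:P1(v=8,ok=F), TRANSFORM:-, EMIT:-] out:-; in:P2
Tick 3: [PARSE:P3(v=17,ok=F), VALIDATE:P2(v=6,ok=T), TRANSFORM:P1(v=0,ok=F), EMIT:-] out:-; in:P3
Tick 4: [PARSE:P4(v=2,ok=F), VALIDATE:P3(v=17,ok=F), TRANSFORM:P2(v=24,ok=T), EMIT:P1(v=0,ok=F)] out:-; in:P4
Emitted by tick 4: []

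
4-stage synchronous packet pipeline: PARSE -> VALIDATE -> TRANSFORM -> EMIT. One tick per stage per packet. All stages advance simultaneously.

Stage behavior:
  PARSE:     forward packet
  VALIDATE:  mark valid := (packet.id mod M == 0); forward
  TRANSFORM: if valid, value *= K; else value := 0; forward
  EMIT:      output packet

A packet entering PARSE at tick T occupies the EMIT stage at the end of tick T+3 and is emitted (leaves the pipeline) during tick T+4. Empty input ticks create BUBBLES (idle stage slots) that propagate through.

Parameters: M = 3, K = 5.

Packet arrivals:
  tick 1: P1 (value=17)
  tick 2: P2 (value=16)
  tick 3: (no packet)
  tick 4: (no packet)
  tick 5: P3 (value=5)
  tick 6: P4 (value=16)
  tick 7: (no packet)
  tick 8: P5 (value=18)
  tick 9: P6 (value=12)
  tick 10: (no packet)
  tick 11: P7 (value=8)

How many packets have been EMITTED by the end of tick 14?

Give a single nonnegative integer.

Answer: 6

Derivation:
Tick 1: [PARSE:P1(v=17,ok=F), VALIDATE:-, TRANSFORM:-, EMIT:-] out:-; in:P1
Tick 2: [PARSE:P2(v=16,ok=F), VALIDATE:P1(v=17,ok=F), TRANSFORM:-, EMIT:-] out:-; in:P2
Tick 3: [PARSE:-, VALIDATE:P2(v=16,ok=F), TRANSFORM:P1(v=0,ok=F), EMIT:-] out:-; in:-
Tick 4: [PARSE:-, VALIDATE:-, TRANSFORM:P2(v=0,ok=F), EMIT:P1(v=0,ok=F)] out:-; in:-
Tick 5: [PARSE:P3(v=5,ok=F), VALIDATE:-, TRANSFORM:-, EMIT:P2(v=0,ok=F)] out:P1(v=0); in:P3
Tick 6: [PARSE:P4(v=16,ok=F), VALIDATE:P3(v=5,ok=T), TRANSFORM:-, EMIT:-] out:P2(v=0); in:P4
Tick 7: [PARSE:-, VALIDATE:P4(v=16,ok=F), TRANSFORM:P3(v=25,ok=T), EMIT:-] out:-; in:-
Tick 8: [PARSE:P5(v=18,ok=F), VALIDATE:-, TRANSFORM:P4(v=0,ok=F), EMIT:P3(v=25,ok=T)] out:-; in:P5
Tick 9: [PARSE:P6(v=12,ok=F), VALIDATE:P5(v=18,ok=F), TRANSFORM:-, EMIT:P4(v=0,ok=F)] out:P3(v=25); in:P6
Tick 10: [PARSE:-, VALIDATE:P6(v=12,ok=T), TRANSFORM:P5(v=0,ok=F), EMIT:-] out:P4(v=0); in:-
Tick 11: [PARSE:P7(v=8,ok=F), VALIDATE:-, TRANSFORM:P6(v=60,ok=T), EMIT:P5(v=0,ok=F)] out:-; in:P7
Tick 12: [PARSE:-, VALIDATE:P7(v=8,ok=F), TRANSFORM:-, EMIT:P6(v=60,ok=T)] out:P5(v=0); in:-
Tick 13: [PARSE:-, VALIDATE:-, TRANSFORM:P7(v=0,ok=F), EMIT:-] out:P6(v=60); in:-
Tick 14: [PARSE:-, VALIDATE:-, TRANSFORM:-, EMIT:P7(v=0,ok=F)] out:-; in:-
Emitted by tick 14: ['P1', 'P2', 'P3', 'P4', 'P5', 'P6']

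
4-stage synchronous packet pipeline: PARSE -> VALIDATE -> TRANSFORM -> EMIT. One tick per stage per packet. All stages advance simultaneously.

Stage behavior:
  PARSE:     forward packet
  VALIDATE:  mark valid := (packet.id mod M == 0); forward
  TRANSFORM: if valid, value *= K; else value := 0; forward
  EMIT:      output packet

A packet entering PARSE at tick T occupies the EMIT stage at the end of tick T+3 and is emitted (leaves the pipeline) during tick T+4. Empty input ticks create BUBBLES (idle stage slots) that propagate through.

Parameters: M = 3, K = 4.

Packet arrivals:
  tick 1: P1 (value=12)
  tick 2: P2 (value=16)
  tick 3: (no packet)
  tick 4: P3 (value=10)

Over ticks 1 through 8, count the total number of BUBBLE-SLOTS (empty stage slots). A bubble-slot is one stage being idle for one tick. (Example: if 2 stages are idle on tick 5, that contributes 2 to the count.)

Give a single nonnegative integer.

Answer: 20

Derivation:
Tick 1: [PARSE:P1(v=12,ok=F), VALIDATE:-, TRANSFORM:-, EMIT:-] out:-; bubbles=3
Tick 2: [PARSE:P2(v=16,ok=F), VALIDATE:P1(v=12,ok=F), TRANSFORM:-, EMIT:-] out:-; bubbles=2
Tick 3: [PARSE:-, VALIDATE:P2(v=16,ok=F), TRANSFORM:P1(v=0,ok=F), EMIT:-] out:-; bubbles=2
Tick 4: [PARSE:P3(v=10,ok=F), VALIDATE:-, TRANSFORM:P2(v=0,ok=F), EMIT:P1(v=0,ok=F)] out:-; bubbles=1
Tick 5: [PARSE:-, VALIDATE:P3(v=10,ok=T), TRANSFORM:-, EMIT:P2(v=0,ok=F)] out:P1(v=0); bubbles=2
Tick 6: [PARSE:-, VALIDATE:-, TRANSFORM:P3(v=40,ok=T), EMIT:-] out:P2(v=0); bubbles=3
Tick 7: [PARSE:-, VALIDATE:-, TRANSFORM:-, EMIT:P3(v=40,ok=T)] out:-; bubbles=3
Tick 8: [PARSE:-, VALIDATE:-, TRANSFORM:-, EMIT:-] out:P3(v=40); bubbles=4
Total bubble-slots: 20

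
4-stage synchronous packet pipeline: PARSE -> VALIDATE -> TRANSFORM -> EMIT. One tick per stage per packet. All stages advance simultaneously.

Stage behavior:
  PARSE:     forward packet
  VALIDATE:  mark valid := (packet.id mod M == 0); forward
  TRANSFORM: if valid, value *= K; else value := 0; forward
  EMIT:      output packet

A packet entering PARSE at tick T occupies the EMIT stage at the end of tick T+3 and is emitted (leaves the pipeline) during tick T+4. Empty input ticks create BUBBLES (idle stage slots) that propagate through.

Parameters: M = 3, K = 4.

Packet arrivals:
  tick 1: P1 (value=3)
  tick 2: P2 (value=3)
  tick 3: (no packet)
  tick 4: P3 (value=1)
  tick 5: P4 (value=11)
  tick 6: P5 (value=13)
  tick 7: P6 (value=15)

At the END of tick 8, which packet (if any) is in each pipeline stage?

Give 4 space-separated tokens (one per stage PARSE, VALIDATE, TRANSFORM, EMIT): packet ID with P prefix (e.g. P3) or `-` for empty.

Answer: - P6 P5 P4

Derivation:
Tick 1: [PARSE:P1(v=3,ok=F), VALIDATE:-, TRANSFORM:-, EMIT:-] out:-; in:P1
Tick 2: [PARSE:P2(v=3,ok=F), VALIDATE:P1(v=3,ok=F), TRANSFORM:-, EMIT:-] out:-; in:P2
Tick 3: [PARSE:-, VALIDATE:P2(v=3,ok=F), TRANSFORM:P1(v=0,ok=F), EMIT:-] out:-; in:-
Tick 4: [PARSE:P3(v=1,ok=F), VALIDATE:-, TRANSFORM:P2(v=0,ok=F), EMIT:P1(v=0,ok=F)] out:-; in:P3
Tick 5: [PARSE:P4(v=11,ok=F), VALIDATE:P3(v=1,ok=T), TRANSFORM:-, EMIT:P2(v=0,ok=F)] out:P1(v=0); in:P4
Tick 6: [PARSE:P5(v=13,ok=F), VALIDATE:P4(v=11,ok=F), TRANSFORM:P3(v=4,ok=T), EMIT:-] out:P2(v=0); in:P5
Tick 7: [PARSE:P6(v=15,ok=F), VALIDATE:P5(v=13,ok=F), TRANSFORM:P4(v=0,ok=F), EMIT:P3(v=4,ok=T)] out:-; in:P6
Tick 8: [PARSE:-, VALIDATE:P6(v=15,ok=T), TRANSFORM:P5(v=0,ok=F), EMIT:P4(v=0,ok=F)] out:P3(v=4); in:-
At end of tick 8: ['-', 'P6', 'P5', 'P4']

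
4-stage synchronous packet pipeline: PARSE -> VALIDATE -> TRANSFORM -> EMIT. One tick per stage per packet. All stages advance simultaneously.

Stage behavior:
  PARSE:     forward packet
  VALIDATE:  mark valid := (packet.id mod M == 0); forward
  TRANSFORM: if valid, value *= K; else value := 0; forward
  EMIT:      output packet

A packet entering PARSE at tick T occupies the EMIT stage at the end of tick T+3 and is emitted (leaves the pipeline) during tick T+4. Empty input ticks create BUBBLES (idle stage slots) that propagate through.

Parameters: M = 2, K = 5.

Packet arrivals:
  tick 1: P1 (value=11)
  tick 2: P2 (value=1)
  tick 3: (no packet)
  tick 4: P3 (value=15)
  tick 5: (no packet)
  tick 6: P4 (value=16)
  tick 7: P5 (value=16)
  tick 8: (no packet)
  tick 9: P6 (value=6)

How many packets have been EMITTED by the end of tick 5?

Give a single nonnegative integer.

Answer: 1

Derivation:
Tick 1: [PARSE:P1(v=11,ok=F), VALIDATE:-, TRANSFORM:-, EMIT:-] out:-; in:P1
Tick 2: [PARSE:P2(v=1,ok=F), VALIDATE:P1(v=11,ok=F), TRANSFORM:-, EMIT:-] out:-; in:P2
Tick 3: [PARSE:-, VALIDATE:P2(v=1,ok=T), TRANSFORM:P1(v=0,ok=F), EMIT:-] out:-; in:-
Tick 4: [PARSE:P3(v=15,ok=F), VALIDATE:-, TRANSFORM:P2(v=5,ok=T), EMIT:P1(v=0,ok=F)] out:-; in:P3
Tick 5: [PARSE:-, VALIDATE:P3(v=15,ok=F), TRANSFORM:-, EMIT:P2(v=5,ok=T)] out:P1(v=0); in:-
Emitted by tick 5: ['P1']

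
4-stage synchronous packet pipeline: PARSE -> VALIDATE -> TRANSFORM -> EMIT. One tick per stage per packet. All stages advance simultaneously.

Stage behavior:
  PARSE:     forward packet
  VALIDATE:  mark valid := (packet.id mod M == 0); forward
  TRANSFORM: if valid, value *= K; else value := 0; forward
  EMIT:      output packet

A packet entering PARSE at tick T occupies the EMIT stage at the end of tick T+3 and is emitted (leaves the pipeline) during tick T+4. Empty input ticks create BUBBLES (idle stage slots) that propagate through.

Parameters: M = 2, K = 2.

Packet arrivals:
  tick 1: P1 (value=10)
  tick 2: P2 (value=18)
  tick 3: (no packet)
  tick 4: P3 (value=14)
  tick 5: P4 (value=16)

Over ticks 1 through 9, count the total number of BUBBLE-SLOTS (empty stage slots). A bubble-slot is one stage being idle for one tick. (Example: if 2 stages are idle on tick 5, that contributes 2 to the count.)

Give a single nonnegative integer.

Tick 1: [PARSE:P1(v=10,ok=F), VALIDATE:-, TRANSFORM:-, EMIT:-] out:-; bubbles=3
Tick 2: [PARSE:P2(v=18,ok=F), VALIDATE:P1(v=10,ok=F), TRANSFORM:-, EMIT:-] out:-; bubbles=2
Tick 3: [PARSE:-, VALIDATE:P2(v=18,ok=T), TRANSFORM:P1(v=0,ok=F), EMIT:-] out:-; bubbles=2
Tick 4: [PARSE:P3(v=14,ok=F), VALIDATE:-, TRANSFORM:P2(v=36,ok=T), EMIT:P1(v=0,ok=F)] out:-; bubbles=1
Tick 5: [PARSE:P4(v=16,ok=F), VALIDATE:P3(v=14,ok=F), TRANSFORM:-, EMIT:P2(v=36,ok=T)] out:P1(v=0); bubbles=1
Tick 6: [PARSE:-, VALIDATE:P4(v=16,ok=T), TRANSFORM:P3(v=0,ok=F), EMIT:-] out:P2(v=36); bubbles=2
Tick 7: [PARSE:-, VALIDATE:-, TRANSFORM:P4(v=32,ok=T), EMIT:P3(v=0,ok=F)] out:-; bubbles=2
Tick 8: [PARSE:-, VALIDATE:-, TRANSFORM:-, EMIT:P4(v=32,ok=T)] out:P3(v=0); bubbles=3
Tick 9: [PARSE:-, VALIDATE:-, TRANSFORM:-, EMIT:-] out:P4(v=32); bubbles=4
Total bubble-slots: 20

Answer: 20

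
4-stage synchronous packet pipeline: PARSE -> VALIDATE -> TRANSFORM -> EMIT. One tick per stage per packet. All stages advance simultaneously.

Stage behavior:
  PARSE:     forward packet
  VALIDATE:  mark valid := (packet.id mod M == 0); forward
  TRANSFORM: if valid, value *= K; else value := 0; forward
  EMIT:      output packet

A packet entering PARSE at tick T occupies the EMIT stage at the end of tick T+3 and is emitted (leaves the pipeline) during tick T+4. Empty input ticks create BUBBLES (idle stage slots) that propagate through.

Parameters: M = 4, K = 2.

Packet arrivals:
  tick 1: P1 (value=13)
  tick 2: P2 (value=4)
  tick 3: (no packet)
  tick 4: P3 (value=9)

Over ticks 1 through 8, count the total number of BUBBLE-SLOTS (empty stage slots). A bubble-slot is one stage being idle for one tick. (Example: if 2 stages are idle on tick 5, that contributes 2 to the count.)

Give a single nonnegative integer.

Tick 1: [PARSE:P1(v=13,ok=F), VALIDATE:-, TRANSFORM:-, EMIT:-] out:-; bubbles=3
Tick 2: [PARSE:P2(v=4,ok=F), VALIDATE:P1(v=13,ok=F), TRANSFORM:-, EMIT:-] out:-; bubbles=2
Tick 3: [PARSE:-, VALIDATE:P2(v=4,ok=F), TRANSFORM:P1(v=0,ok=F), EMIT:-] out:-; bubbles=2
Tick 4: [PARSE:P3(v=9,ok=F), VALIDATE:-, TRANSFORM:P2(v=0,ok=F), EMIT:P1(v=0,ok=F)] out:-; bubbles=1
Tick 5: [PARSE:-, VALIDATE:P3(v=9,ok=F), TRANSFORM:-, EMIT:P2(v=0,ok=F)] out:P1(v=0); bubbles=2
Tick 6: [PARSE:-, VALIDATE:-, TRANSFORM:P3(v=0,ok=F), EMIT:-] out:P2(v=0); bubbles=3
Tick 7: [PARSE:-, VALIDATE:-, TRANSFORM:-, EMIT:P3(v=0,ok=F)] out:-; bubbles=3
Tick 8: [PARSE:-, VALIDATE:-, TRANSFORM:-, EMIT:-] out:P3(v=0); bubbles=4
Total bubble-slots: 20

Answer: 20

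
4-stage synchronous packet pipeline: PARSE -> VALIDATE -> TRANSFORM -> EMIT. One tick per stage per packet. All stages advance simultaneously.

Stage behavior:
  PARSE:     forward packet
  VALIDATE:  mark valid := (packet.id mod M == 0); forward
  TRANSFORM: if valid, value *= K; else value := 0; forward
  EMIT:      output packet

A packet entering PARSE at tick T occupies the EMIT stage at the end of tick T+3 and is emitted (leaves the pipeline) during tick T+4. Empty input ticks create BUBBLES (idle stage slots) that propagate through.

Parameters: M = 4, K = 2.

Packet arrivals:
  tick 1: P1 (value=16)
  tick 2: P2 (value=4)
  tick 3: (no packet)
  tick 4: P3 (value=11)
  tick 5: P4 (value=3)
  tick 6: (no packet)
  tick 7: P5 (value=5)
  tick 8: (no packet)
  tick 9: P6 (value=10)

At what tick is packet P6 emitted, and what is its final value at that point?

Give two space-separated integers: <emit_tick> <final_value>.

Answer: 13 0

Derivation:
Tick 1: [PARSE:P1(v=16,ok=F), VALIDATE:-, TRANSFORM:-, EMIT:-] out:-; in:P1
Tick 2: [PARSE:P2(v=4,ok=F), VALIDATE:P1(v=16,ok=F), TRANSFORM:-, EMIT:-] out:-; in:P2
Tick 3: [PARSE:-, VALIDATE:P2(v=4,ok=F), TRANSFORM:P1(v=0,ok=F), EMIT:-] out:-; in:-
Tick 4: [PARSE:P3(v=11,ok=F), VALIDATE:-, TRANSFORM:P2(v=0,ok=F), EMIT:P1(v=0,ok=F)] out:-; in:P3
Tick 5: [PARSE:P4(v=3,ok=F), VALIDATE:P3(v=11,ok=F), TRANSFORM:-, EMIT:P2(v=0,ok=F)] out:P1(v=0); in:P4
Tick 6: [PARSE:-, VALIDATE:P4(v=3,ok=T), TRANSFORM:P3(v=0,ok=F), EMIT:-] out:P2(v=0); in:-
Tick 7: [PARSE:P5(v=5,ok=F), VALIDATE:-, TRANSFORM:P4(v=6,ok=T), EMIT:P3(v=0,ok=F)] out:-; in:P5
Tick 8: [PARSE:-, VALIDATE:P5(v=5,ok=F), TRANSFORM:-, EMIT:P4(v=6,ok=T)] out:P3(v=0); in:-
Tick 9: [PARSE:P6(v=10,ok=F), VALIDATE:-, TRANSFORM:P5(v=0,ok=F), EMIT:-] out:P4(v=6); in:P6
Tick 10: [PARSE:-, VALIDATE:P6(v=10,ok=F), TRANSFORM:-, EMIT:P5(v=0,ok=F)] out:-; in:-
Tick 11: [PARSE:-, VALIDATE:-, TRANSFORM:P6(v=0,ok=F), EMIT:-] out:P5(v=0); in:-
Tick 12: [PARSE:-, VALIDATE:-, TRANSFORM:-, EMIT:P6(v=0,ok=F)] out:-; in:-
Tick 13: [PARSE:-, VALIDATE:-, TRANSFORM:-, EMIT:-] out:P6(v=0); in:-
P6: arrives tick 9, valid=False (id=6, id%4=2), emit tick 13, final value 0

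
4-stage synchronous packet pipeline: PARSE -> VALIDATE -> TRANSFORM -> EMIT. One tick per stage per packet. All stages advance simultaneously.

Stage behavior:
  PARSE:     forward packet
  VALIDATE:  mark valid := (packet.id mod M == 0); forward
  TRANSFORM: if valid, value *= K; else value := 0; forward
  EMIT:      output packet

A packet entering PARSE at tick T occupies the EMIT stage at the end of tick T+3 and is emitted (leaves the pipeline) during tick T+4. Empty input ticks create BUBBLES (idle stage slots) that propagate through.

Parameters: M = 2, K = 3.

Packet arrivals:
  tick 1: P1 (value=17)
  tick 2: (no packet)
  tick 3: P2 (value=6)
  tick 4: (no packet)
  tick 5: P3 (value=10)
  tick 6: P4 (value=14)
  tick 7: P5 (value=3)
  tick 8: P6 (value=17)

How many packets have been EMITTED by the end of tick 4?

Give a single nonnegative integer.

Tick 1: [PARSE:P1(v=17,ok=F), VALIDATE:-, TRANSFORM:-, EMIT:-] out:-; in:P1
Tick 2: [PARSE:-, VALIDATE:P1(v=17,ok=F), TRANSFORM:-, EMIT:-] out:-; in:-
Tick 3: [PARSE:P2(v=6,ok=F), VALIDATE:-, TRANSFORM:P1(v=0,ok=F), EMIT:-] out:-; in:P2
Tick 4: [PARSE:-, VALIDATE:P2(v=6,ok=T), TRANSFORM:-, EMIT:P1(v=0,ok=F)] out:-; in:-
Emitted by tick 4: []

Answer: 0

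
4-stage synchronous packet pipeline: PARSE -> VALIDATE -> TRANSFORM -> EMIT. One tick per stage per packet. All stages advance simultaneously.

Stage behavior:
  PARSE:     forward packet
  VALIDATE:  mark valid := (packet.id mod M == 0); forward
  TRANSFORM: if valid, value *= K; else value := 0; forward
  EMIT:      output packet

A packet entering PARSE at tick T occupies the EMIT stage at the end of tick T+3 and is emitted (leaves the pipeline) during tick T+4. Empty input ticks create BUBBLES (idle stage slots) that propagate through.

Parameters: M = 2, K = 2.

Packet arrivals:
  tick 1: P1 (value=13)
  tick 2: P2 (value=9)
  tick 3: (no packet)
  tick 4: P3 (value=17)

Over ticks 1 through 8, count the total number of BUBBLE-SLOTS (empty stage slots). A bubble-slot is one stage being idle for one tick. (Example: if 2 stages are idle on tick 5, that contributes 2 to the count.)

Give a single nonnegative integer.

Tick 1: [PARSE:P1(v=13,ok=F), VALIDATE:-, TRANSFORM:-, EMIT:-] out:-; bubbles=3
Tick 2: [PARSE:P2(v=9,ok=F), VALIDATE:P1(v=13,ok=F), TRANSFORM:-, EMIT:-] out:-; bubbles=2
Tick 3: [PARSE:-, VALIDATE:P2(v=9,ok=T), TRANSFORM:P1(v=0,ok=F), EMIT:-] out:-; bubbles=2
Tick 4: [PARSE:P3(v=17,ok=F), VALIDATE:-, TRANSFORM:P2(v=18,ok=T), EMIT:P1(v=0,ok=F)] out:-; bubbles=1
Tick 5: [PARSE:-, VALIDATE:P3(v=17,ok=F), TRANSFORM:-, EMIT:P2(v=18,ok=T)] out:P1(v=0); bubbles=2
Tick 6: [PARSE:-, VALIDATE:-, TRANSFORM:P3(v=0,ok=F), EMIT:-] out:P2(v=18); bubbles=3
Tick 7: [PARSE:-, VALIDATE:-, TRANSFORM:-, EMIT:P3(v=0,ok=F)] out:-; bubbles=3
Tick 8: [PARSE:-, VALIDATE:-, TRANSFORM:-, EMIT:-] out:P3(v=0); bubbles=4
Total bubble-slots: 20

Answer: 20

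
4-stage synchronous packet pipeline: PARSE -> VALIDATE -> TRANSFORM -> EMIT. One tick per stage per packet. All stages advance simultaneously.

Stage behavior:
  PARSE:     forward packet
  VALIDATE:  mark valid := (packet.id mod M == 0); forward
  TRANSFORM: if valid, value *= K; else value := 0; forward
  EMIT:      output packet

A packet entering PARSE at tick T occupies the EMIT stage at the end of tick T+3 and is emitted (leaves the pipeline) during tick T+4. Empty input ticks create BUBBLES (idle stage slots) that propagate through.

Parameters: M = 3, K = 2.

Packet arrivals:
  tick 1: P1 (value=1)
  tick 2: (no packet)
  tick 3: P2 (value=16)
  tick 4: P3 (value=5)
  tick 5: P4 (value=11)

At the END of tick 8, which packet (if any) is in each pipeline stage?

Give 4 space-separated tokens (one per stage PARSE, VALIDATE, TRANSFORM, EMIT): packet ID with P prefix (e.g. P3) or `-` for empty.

Tick 1: [PARSE:P1(v=1,ok=F), VALIDATE:-, TRANSFORM:-, EMIT:-] out:-; in:P1
Tick 2: [PARSE:-, VALIDATE:P1(v=1,ok=F), TRANSFORM:-, EMIT:-] out:-; in:-
Tick 3: [PARSE:P2(v=16,ok=F), VALIDATE:-, TRANSFORM:P1(v=0,ok=F), EMIT:-] out:-; in:P2
Tick 4: [PARSE:P3(v=5,ok=F), VALIDATE:P2(v=16,ok=F), TRANSFORM:-, EMIT:P1(v=0,ok=F)] out:-; in:P3
Tick 5: [PARSE:P4(v=11,ok=F), VALIDATE:P3(v=5,ok=T), TRANSFORM:P2(v=0,ok=F), EMIT:-] out:P1(v=0); in:P4
Tick 6: [PARSE:-, VALIDATE:P4(v=11,ok=F), TRANSFORM:P3(v=10,ok=T), EMIT:P2(v=0,ok=F)] out:-; in:-
Tick 7: [PARSE:-, VALIDATE:-, TRANSFORM:P4(v=0,ok=F), EMIT:P3(v=10,ok=T)] out:P2(v=0); in:-
Tick 8: [PARSE:-, VALIDATE:-, TRANSFORM:-, EMIT:P4(v=0,ok=F)] out:P3(v=10); in:-
At end of tick 8: ['-', '-', '-', 'P4']

Answer: - - - P4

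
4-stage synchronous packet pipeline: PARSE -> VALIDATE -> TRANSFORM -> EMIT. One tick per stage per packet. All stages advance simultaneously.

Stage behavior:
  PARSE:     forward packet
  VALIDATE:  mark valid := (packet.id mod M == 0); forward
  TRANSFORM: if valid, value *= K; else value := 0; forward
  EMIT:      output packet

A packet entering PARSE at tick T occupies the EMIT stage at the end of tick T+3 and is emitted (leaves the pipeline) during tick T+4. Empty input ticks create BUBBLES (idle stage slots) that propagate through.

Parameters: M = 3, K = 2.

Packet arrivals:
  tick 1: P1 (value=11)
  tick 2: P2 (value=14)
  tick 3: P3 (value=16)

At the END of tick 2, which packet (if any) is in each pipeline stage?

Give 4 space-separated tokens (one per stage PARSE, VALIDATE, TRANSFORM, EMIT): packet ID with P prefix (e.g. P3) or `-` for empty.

Tick 1: [PARSE:P1(v=11,ok=F), VALIDATE:-, TRANSFORM:-, EMIT:-] out:-; in:P1
Tick 2: [PARSE:P2(v=14,ok=F), VALIDATE:P1(v=11,ok=F), TRANSFORM:-, EMIT:-] out:-; in:P2
At end of tick 2: ['P2', 'P1', '-', '-']

Answer: P2 P1 - -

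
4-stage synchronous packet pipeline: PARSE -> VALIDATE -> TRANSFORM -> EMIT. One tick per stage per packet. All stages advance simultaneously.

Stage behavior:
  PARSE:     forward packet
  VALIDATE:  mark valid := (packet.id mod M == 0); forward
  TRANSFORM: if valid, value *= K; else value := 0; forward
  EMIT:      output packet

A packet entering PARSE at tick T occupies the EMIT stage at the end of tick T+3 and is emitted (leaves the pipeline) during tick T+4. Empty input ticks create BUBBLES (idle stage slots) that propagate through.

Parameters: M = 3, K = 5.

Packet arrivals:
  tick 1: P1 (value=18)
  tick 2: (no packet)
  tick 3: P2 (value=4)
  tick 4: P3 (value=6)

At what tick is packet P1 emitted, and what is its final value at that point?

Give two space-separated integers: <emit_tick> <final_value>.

Tick 1: [PARSE:P1(v=18,ok=F), VALIDATE:-, TRANSFORM:-, EMIT:-] out:-; in:P1
Tick 2: [PARSE:-, VALIDATE:P1(v=18,ok=F), TRANSFORM:-, EMIT:-] out:-; in:-
Tick 3: [PARSE:P2(v=4,ok=F), VALIDATE:-, TRANSFORM:P1(v=0,ok=F), EMIT:-] out:-; in:P2
Tick 4: [PARSE:P3(v=6,ok=F), VALIDATE:P2(v=4,ok=F), TRANSFORM:-, EMIT:P1(v=0,ok=F)] out:-; in:P3
Tick 5: [PARSE:-, VALIDATE:P3(v=6,ok=T), TRANSFORM:P2(v=0,ok=F), EMIT:-] out:P1(v=0); in:-
Tick 6: [PARSE:-, VALIDATE:-, TRANSFORM:P3(v=30,ok=T), EMIT:P2(v=0,ok=F)] out:-; in:-
Tick 7: [PARSE:-, VALIDATE:-, TRANSFORM:-, EMIT:P3(v=30,ok=T)] out:P2(v=0); in:-
Tick 8: [PARSE:-, VALIDATE:-, TRANSFORM:-, EMIT:-] out:P3(v=30); in:-
P1: arrives tick 1, valid=False (id=1, id%3=1), emit tick 5, final value 0

Answer: 5 0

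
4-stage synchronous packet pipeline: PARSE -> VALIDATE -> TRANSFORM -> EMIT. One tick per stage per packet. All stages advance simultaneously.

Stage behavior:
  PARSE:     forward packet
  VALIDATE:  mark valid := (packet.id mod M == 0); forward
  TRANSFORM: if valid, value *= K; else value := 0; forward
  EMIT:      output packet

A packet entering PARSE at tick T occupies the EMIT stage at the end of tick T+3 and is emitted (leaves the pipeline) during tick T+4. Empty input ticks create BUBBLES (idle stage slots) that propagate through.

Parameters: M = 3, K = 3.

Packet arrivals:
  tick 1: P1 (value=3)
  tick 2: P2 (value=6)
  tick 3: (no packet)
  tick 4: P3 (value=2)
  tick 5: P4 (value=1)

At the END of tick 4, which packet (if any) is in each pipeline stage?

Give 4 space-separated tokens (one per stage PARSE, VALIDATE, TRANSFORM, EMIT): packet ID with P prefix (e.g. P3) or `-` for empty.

Tick 1: [PARSE:P1(v=3,ok=F), VALIDATE:-, TRANSFORM:-, EMIT:-] out:-; in:P1
Tick 2: [PARSE:P2(v=6,ok=F), VALIDATE:P1(v=3,ok=F), TRANSFORM:-, EMIT:-] out:-; in:P2
Tick 3: [PARSE:-, VALIDATE:P2(v=6,ok=F), TRANSFORM:P1(v=0,ok=F), EMIT:-] out:-; in:-
Tick 4: [PARSE:P3(v=2,ok=F), VALIDATE:-, TRANSFORM:P2(v=0,ok=F), EMIT:P1(v=0,ok=F)] out:-; in:P3
At end of tick 4: ['P3', '-', 'P2', 'P1']

Answer: P3 - P2 P1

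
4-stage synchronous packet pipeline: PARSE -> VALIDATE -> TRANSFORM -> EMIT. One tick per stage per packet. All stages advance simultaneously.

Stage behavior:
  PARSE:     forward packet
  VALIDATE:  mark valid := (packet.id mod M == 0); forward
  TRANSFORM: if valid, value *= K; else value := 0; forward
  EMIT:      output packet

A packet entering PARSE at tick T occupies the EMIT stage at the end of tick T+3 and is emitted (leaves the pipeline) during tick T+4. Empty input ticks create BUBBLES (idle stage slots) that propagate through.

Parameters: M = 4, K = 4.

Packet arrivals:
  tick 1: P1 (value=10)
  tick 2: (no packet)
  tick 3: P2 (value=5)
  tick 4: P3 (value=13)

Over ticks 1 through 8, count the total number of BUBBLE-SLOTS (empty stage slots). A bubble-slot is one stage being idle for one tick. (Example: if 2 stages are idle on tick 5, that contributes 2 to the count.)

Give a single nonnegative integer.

Answer: 20

Derivation:
Tick 1: [PARSE:P1(v=10,ok=F), VALIDATE:-, TRANSFORM:-, EMIT:-] out:-; bubbles=3
Tick 2: [PARSE:-, VALIDATE:P1(v=10,ok=F), TRANSFORM:-, EMIT:-] out:-; bubbles=3
Tick 3: [PARSE:P2(v=5,ok=F), VALIDATE:-, TRANSFORM:P1(v=0,ok=F), EMIT:-] out:-; bubbles=2
Tick 4: [PARSE:P3(v=13,ok=F), VALIDATE:P2(v=5,ok=F), TRANSFORM:-, EMIT:P1(v=0,ok=F)] out:-; bubbles=1
Tick 5: [PARSE:-, VALIDATE:P3(v=13,ok=F), TRANSFORM:P2(v=0,ok=F), EMIT:-] out:P1(v=0); bubbles=2
Tick 6: [PARSE:-, VALIDATE:-, TRANSFORM:P3(v=0,ok=F), EMIT:P2(v=0,ok=F)] out:-; bubbles=2
Tick 7: [PARSE:-, VALIDATE:-, TRANSFORM:-, EMIT:P3(v=0,ok=F)] out:P2(v=0); bubbles=3
Tick 8: [PARSE:-, VALIDATE:-, TRANSFORM:-, EMIT:-] out:P3(v=0); bubbles=4
Total bubble-slots: 20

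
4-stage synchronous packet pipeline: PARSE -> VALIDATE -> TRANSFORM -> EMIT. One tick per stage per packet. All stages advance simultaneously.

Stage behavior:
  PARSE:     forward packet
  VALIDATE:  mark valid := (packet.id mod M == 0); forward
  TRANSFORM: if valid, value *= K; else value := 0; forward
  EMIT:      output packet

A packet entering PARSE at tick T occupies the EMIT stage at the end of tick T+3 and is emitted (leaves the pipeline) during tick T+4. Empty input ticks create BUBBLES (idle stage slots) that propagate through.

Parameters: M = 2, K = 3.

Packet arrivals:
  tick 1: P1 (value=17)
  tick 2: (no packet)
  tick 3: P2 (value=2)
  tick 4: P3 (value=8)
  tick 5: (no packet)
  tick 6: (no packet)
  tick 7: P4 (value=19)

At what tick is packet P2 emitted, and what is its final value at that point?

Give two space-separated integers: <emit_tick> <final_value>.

Answer: 7 6

Derivation:
Tick 1: [PARSE:P1(v=17,ok=F), VALIDATE:-, TRANSFORM:-, EMIT:-] out:-; in:P1
Tick 2: [PARSE:-, VALIDATE:P1(v=17,ok=F), TRANSFORM:-, EMIT:-] out:-; in:-
Tick 3: [PARSE:P2(v=2,ok=F), VALIDATE:-, TRANSFORM:P1(v=0,ok=F), EMIT:-] out:-; in:P2
Tick 4: [PARSE:P3(v=8,ok=F), VALIDATE:P2(v=2,ok=T), TRANSFORM:-, EMIT:P1(v=0,ok=F)] out:-; in:P3
Tick 5: [PARSE:-, VALIDATE:P3(v=8,ok=F), TRANSFORM:P2(v=6,ok=T), EMIT:-] out:P1(v=0); in:-
Tick 6: [PARSE:-, VALIDATE:-, TRANSFORM:P3(v=0,ok=F), EMIT:P2(v=6,ok=T)] out:-; in:-
Tick 7: [PARSE:P4(v=19,ok=F), VALIDATE:-, TRANSFORM:-, EMIT:P3(v=0,ok=F)] out:P2(v=6); in:P4
Tick 8: [PARSE:-, VALIDATE:P4(v=19,ok=T), TRANSFORM:-, EMIT:-] out:P3(v=0); in:-
Tick 9: [PARSE:-, VALIDATE:-, TRANSFORM:P4(v=57,ok=T), EMIT:-] out:-; in:-
Tick 10: [PARSE:-, VALIDATE:-, TRANSFORM:-, EMIT:P4(v=57,ok=T)] out:-; in:-
Tick 11: [PARSE:-, VALIDATE:-, TRANSFORM:-, EMIT:-] out:P4(v=57); in:-
P2: arrives tick 3, valid=True (id=2, id%2=0), emit tick 7, final value 6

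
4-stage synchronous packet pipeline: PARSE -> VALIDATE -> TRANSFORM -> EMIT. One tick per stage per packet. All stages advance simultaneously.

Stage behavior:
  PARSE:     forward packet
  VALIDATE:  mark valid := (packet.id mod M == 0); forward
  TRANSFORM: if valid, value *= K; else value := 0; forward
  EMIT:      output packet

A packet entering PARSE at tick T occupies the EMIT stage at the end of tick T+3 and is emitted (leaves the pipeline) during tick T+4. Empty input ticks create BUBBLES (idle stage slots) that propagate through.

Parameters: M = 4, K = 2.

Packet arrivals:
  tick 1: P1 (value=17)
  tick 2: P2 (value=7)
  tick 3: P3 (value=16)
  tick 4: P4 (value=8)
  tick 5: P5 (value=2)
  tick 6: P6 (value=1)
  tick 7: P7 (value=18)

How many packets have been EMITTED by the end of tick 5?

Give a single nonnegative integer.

Tick 1: [PARSE:P1(v=17,ok=F), VALIDATE:-, TRANSFORM:-, EMIT:-] out:-; in:P1
Tick 2: [PARSE:P2(v=7,ok=F), VALIDATE:P1(v=17,ok=F), TRANSFORM:-, EMIT:-] out:-; in:P2
Tick 3: [PARSE:P3(v=16,ok=F), VALIDATE:P2(v=7,ok=F), TRANSFORM:P1(v=0,ok=F), EMIT:-] out:-; in:P3
Tick 4: [PARSE:P4(v=8,ok=F), VALIDATE:P3(v=16,ok=F), TRANSFORM:P2(v=0,ok=F), EMIT:P1(v=0,ok=F)] out:-; in:P4
Tick 5: [PARSE:P5(v=2,ok=F), VALIDATE:P4(v=8,ok=T), TRANSFORM:P3(v=0,ok=F), EMIT:P2(v=0,ok=F)] out:P1(v=0); in:P5
Emitted by tick 5: ['P1']

Answer: 1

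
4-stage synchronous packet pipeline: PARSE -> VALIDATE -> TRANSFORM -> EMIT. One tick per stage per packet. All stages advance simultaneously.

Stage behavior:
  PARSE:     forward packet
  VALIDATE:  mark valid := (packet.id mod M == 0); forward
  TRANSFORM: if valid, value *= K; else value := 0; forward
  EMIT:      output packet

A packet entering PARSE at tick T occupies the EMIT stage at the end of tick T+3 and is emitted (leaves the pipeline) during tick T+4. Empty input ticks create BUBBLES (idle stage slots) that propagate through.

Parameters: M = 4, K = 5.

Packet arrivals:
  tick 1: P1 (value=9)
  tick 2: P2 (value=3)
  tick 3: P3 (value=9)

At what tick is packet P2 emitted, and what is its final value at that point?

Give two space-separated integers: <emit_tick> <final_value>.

Answer: 6 0

Derivation:
Tick 1: [PARSE:P1(v=9,ok=F), VALIDATE:-, TRANSFORM:-, EMIT:-] out:-; in:P1
Tick 2: [PARSE:P2(v=3,ok=F), VALIDATE:P1(v=9,ok=F), TRANSFORM:-, EMIT:-] out:-; in:P2
Tick 3: [PARSE:P3(v=9,ok=F), VALIDATE:P2(v=3,ok=F), TRANSFORM:P1(v=0,ok=F), EMIT:-] out:-; in:P3
Tick 4: [PARSE:-, VALIDATE:P3(v=9,ok=F), TRANSFORM:P2(v=0,ok=F), EMIT:P1(v=0,ok=F)] out:-; in:-
Tick 5: [PARSE:-, VALIDATE:-, TRANSFORM:P3(v=0,ok=F), EMIT:P2(v=0,ok=F)] out:P1(v=0); in:-
Tick 6: [PARSE:-, VALIDATE:-, TRANSFORM:-, EMIT:P3(v=0,ok=F)] out:P2(v=0); in:-
Tick 7: [PARSE:-, VALIDATE:-, TRANSFORM:-, EMIT:-] out:P3(v=0); in:-
P2: arrives tick 2, valid=False (id=2, id%4=2), emit tick 6, final value 0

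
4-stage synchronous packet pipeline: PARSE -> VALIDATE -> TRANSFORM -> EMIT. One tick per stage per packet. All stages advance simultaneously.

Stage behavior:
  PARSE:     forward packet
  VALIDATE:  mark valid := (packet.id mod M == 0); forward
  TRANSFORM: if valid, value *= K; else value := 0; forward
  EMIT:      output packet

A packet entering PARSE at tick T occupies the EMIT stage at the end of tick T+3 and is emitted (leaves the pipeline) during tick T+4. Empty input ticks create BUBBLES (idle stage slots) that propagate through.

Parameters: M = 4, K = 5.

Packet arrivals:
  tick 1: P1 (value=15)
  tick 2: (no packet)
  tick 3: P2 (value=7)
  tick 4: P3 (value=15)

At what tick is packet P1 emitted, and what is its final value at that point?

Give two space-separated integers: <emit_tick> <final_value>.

Answer: 5 0

Derivation:
Tick 1: [PARSE:P1(v=15,ok=F), VALIDATE:-, TRANSFORM:-, EMIT:-] out:-; in:P1
Tick 2: [PARSE:-, VALIDATE:P1(v=15,ok=F), TRANSFORM:-, EMIT:-] out:-; in:-
Tick 3: [PARSE:P2(v=7,ok=F), VALIDATE:-, TRANSFORM:P1(v=0,ok=F), EMIT:-] out:-; in:P2
Tick 4: [PARSE:P3(v=15,ok=F), VALIDATE:P2(v=7,ok=F), TRANSFORM:-, EMIT:P1(v=0,ok=F)] out:-; in:P3
Tick 5: [PARSE:-, VALIDATE:P3(v=15,ok=F), TRANSFORM:P2(v=0,ok=F), EMIT:-] out:P1(v=0); in:-
Tick 6: [PARSE:-, VALIDATE:-, TRANSFORM:P3(v=0,ok=F), EMIT:P2(v=0,ok=F)] out:-; in:-
Tick 7: [PARSE:-, VALIDATE:-, TRANSFORM:-, EMIT:P3(v=0,ok=F)] out:P2(v=0); in:-
Tick 8: [PARSE:-, VALIDATE:-, TRANSFORM:-, EMIT:-] out:P3(v=0); in:-
P1: arrives tick 1, valid=False (id=1, id%4=1), emit tick 5, final value 0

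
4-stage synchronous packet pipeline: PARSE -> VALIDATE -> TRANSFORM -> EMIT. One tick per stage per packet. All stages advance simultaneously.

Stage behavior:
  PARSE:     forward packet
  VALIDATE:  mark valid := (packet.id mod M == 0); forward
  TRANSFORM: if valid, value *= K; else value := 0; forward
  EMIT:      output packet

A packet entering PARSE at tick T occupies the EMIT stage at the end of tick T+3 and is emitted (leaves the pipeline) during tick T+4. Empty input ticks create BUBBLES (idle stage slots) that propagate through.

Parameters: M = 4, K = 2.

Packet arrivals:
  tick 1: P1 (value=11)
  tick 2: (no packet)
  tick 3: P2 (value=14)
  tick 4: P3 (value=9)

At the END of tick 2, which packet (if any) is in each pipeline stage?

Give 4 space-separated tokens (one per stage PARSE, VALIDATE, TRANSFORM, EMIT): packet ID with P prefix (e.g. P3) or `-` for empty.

Tick 1: [PARSE:P1(v=11,ok=F), VALIDATE:-, TRANSFORM:-, EMIT:-] out:-; in:P1
Tick 2: [PARSE:-, VALIDATE:P1(v=11,ok=F), TRANSFORM:-, EMIT:-] out:-; in:-
At end of tick 2: ['-', 'P1', '-', '-']

Answer: - P1 - -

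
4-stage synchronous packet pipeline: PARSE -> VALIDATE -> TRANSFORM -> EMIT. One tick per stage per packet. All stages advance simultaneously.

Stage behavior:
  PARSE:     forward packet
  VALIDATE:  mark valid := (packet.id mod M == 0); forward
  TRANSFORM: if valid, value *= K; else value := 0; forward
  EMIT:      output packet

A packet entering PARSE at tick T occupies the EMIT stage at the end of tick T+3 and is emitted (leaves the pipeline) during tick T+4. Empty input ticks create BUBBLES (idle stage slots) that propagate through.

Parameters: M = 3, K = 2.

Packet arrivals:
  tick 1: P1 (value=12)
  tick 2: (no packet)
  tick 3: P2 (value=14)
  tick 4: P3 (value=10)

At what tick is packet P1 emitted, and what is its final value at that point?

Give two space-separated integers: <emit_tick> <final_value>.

Answer: 5 0

Derivation:
Tick 1: [PARSE:P1(v=12,ok=F), VALIDATE:-, TRANSFORM:-, EMIT:-] out:-; in:P1
Tick 2: [PARSE:-, VALIDATE:P1(v=12,ok=F), TRANSFORM:-, EMIT:-] out:-; in:-
Tick 3: [PARSE:P2(v=14,ok=F), VALIDATE:-, TRANSFORM:P1(v=0,ok=F), EMIT:-] out:-; in:P2
Tick 4: [PARSE:P3(v=10,ok=F), VALIDATE:P2(v=14,ok=F), TRANSFORM:-, EMIT:P1(v=0,ok=F)] out:-; in:P3
Tick 5: [PARSE:-, VALIDATE:P3(v=10,ok=T), TRANSFORM:P2(v=0,ok=F), EMIT:-] out:P1(v=0); in:-
Tick 6: [PARSE:-, VALIDATE:-, TRANSFORM:P3(v=20,ok=T), EMIT:P2(v=0,ok=F)] out:-; in:-
Tick 7: [PARSE:-, VALIDATE:-, TRANSFORM:-, EMIT:P3(v=20,ok=T)] out:P2(v=0); in:-
Tick 8: [PARSE:-, VALIDATE:-, TRANSFORM:-, EMIT:-] out:P3(v=20); in:-
P1: arrives tick 1, valid=False (id=1, id%3=1), emit tick 5, final value 0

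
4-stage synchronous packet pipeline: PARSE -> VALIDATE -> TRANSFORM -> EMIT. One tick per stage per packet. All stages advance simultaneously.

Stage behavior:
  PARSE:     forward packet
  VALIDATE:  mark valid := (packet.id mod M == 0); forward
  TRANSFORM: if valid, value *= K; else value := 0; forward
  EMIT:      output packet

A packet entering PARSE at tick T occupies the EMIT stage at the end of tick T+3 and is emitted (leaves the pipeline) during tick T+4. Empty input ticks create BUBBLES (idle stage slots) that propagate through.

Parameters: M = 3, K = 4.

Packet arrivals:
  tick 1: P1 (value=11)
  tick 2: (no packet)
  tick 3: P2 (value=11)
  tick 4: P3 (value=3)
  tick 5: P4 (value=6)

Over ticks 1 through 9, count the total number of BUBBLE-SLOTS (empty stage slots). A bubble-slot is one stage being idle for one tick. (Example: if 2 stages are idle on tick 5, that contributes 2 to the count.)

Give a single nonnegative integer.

Tick 1: [PARSE:P1(v=11,ok=F), VALIDATE:-, TRANSFORM:-, EMIT:-] out:-; bubbles=3
Tick 2: [PARSE:-, VALIDATE:P1(v=11,ok=F), TRANSFORM:-, EMIT:-] out:-; bubbles=3
Tick 3: [PARSE:P2(v=11,ok=F), VALIDATE:-, TRANSFORM:P1(v=0,ok=F), EMIT:-] out:-; bubbles=2
Tick 4: [PARSE:P3(v=3,ok=F), VALIDATE:P2(v=11,ok=F), TRANSFORM:-, EMIT:P1(v=0,ok=F)] out:-; bubbles=1
Tick 5: [PARSE:P4(v=6,ok=F), VALIDATE:P3(v=3,ok=T), TRANSFORM:P2(v=0,ok=F), EMIT:-] out:P1(v=0); bubbles=1
Tick 6: [PARSE:-, VALIDATE:P4(v=6,ok=F), TRANSFORM:P3(v=12,ok=T), EMIT:P2(v=0,ok=F)] out:-; bubbles=1
Tick 7: [PARSE:-, VALIDATE:-, TRANSFORM:P4(v=0,ok=F), EMIT:P3(v=12,ok=T)] out:P2(v=0); bubbles=2
Tick 8: [PARSE:-, VALIDATE:-, TRANSFORM:-, EMIT:P4(v=0,ok=F)] out:P3(v=12); bubbles=3
Tick 9: [PARSE:-, VALIDATE:-, TRANSFORM:-, EMIT:-] out:P4(v=0); bubbles=4
Total bubble-slots: 20

Answer: 20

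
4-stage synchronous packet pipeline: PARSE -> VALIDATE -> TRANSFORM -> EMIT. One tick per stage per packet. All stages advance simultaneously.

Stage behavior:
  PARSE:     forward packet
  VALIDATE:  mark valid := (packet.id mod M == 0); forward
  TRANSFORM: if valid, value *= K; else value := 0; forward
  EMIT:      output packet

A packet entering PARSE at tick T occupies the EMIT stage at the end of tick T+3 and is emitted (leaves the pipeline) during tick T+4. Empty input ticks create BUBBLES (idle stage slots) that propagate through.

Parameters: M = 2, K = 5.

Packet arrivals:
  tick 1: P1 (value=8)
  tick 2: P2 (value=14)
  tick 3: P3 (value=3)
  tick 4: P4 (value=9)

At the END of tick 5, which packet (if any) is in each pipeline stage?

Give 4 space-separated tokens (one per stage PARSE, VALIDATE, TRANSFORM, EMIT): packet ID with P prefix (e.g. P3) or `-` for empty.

Tick 1: [PARSE:P1(v=8,ok=F), VALIDATE:-, TRANSFORM:-, EMIT:-] out:-; in:P1
Tick 2: [PARSE:P2(v=14,ok=F), VALIDATE:P1(v=8,ok=F), TRANSFORM:-, EMIT:-] out:-; in:P2
Tick 3: [PARSE:P3(v=3,ok=F), VALIDATE:P2(v=14,ok=T), TRANSFORM:P1(v=0,ok=F), EMIT:-] out:-; in:P3
Tick 4: [PARSE:P4(v=9,ok=F), VALIDATE:P3(v=3,ok=F), TRANSFORM:P2(v=70,ok=T), EMIT:P1(v=0,ok=F)] out:-; in:P4
Tick 5: [PARSE:-, VALIDATE:P4(v=9,ok=T), TRANSFORM:P3(v=0,ok=F), EMIT:P2(v=70,ok=T)] out:P1(v=0); in:-
At end of tick 5: ['-', 'P4', 'P3', 'P2']

Answer: - P4 P3 P2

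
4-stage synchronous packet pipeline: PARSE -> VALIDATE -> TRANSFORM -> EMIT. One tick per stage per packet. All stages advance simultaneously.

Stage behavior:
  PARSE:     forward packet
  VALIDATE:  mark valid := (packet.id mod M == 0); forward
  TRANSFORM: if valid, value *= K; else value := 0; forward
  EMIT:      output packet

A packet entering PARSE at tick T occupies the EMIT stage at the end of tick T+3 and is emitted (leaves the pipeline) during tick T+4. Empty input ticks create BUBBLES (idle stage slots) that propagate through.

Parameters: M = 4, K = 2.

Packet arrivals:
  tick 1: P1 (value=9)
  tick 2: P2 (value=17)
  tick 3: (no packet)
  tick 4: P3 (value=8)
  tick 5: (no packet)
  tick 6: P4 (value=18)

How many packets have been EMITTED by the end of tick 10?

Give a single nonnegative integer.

Tick 1: [PARSE:P1(v=9,ok=F), VALIDATE:-, TRANSFORM:-, EMIT:-] out:-; in:P1
Tick 2: [PARSE:P2(v=17,ok=F), VALIDATE:P1(v=9,ok=F), TRANSFORM:-, EMIT:-] out:-; in:P2
Tick 3: [PARSE:-, VALIDATE:P2(v=17,ok=F), TRANSFORM:P1(v=0,ok=F), EMIT:-] out:-; in:-
Tick 4: [PARSE:P3(v=8,ok=F), VALIDATE:-, TRANSFORM:P2(v=0,ok=F), EMIT:P1(v=0,ok=F)] out:-; in:P3
Tick 5: [PARSE:-, VALIDATE:P3(v=8,ok=F), TRANSFORM:-, EMIT:P2(v=0,ok=F)] out:P1(v=0); in:-
Tick 6: [PARSE:P4(v=18,ok=F), VALIDATE:-, TRANSFORM:P3(v=0,ok=F), EMIT:-] out:P2(v=0); in:P4
Tick 7: [PARSE:-, VALIDATE:P4(v=18,ok=T), TRANSFORM:-, EMIT:P3(v=0,ok=F)] out:-; in:-
Tick 8: [PARSE:-, VALIDATE:-, TRANSFORM:P4(v=36,ok=T), EMIT:-] out:P3(v=0); in:-
Tick 9: [PARSE:-, VALIDATE:-, TRANSFORM:-, EMIT:P4(v=36,ok=T)] out:-; in:-
Tick 10: [PARSE:-, VALIDATE:-, TRANSFORM:-, EMIT:-] out:P4(v=36); in:-
Emitted by tick 10: ['P1', 'P2', 'P3', 'P4']

Answer: 4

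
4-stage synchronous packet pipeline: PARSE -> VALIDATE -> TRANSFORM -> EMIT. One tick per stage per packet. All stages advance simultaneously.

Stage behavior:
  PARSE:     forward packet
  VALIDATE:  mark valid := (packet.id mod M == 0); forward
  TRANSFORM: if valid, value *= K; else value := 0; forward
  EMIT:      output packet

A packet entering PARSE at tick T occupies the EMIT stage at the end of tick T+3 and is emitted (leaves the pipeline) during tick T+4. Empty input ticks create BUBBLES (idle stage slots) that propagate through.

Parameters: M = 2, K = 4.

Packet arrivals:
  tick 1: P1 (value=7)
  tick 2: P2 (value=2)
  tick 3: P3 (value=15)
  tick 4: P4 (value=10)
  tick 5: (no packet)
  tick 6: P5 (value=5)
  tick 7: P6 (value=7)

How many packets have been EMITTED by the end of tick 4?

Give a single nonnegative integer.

Tick 1: [PARSE:P1(v=7,ok=F), VALIDATE:-, TRANSFORM:-, EMIT:-] out:-; in:P1
Tick 2: [PARSE:P2(v=2,ok=F), VALIDATE:P1(v=7,ok=F), TRANSFORM:-, EMIT:-] out:-; in:P2
Tick 3: [PARSE:P3(v=15,ok=F), VALIDATE:P2(v=2,ok=T), TRANSFORM:P1(v=0,ok=F), EMIT:-] out:-; in:P3
Tick 4: [PARSE:P4(v=10,ok=F), VALIDATE:P3(v=15,ok=F), TRANSFORM:P2(v=8,ok=T), EMIT:P1(v=0,ok=F)] out:-; in:P4
Emitted by tick 4: []

Answer: 0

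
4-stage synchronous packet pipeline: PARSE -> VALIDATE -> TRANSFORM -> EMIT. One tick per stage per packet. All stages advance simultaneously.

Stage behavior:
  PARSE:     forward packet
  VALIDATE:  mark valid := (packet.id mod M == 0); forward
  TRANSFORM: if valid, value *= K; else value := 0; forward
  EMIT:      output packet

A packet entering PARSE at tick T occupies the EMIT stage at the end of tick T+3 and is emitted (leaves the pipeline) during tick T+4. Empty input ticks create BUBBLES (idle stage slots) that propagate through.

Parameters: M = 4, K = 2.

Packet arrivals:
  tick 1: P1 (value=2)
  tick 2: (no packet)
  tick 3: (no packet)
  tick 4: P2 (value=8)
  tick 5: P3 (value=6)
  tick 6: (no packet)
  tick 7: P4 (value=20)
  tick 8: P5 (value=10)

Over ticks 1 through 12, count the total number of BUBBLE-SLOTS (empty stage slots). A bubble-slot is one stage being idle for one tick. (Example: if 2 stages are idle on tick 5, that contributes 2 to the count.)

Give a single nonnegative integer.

Answer: 28

Derivation:
Tick 1: [PARSE:P1(v=2,ok=F), VALIDATE:-, TRANSFORM:-, EMIT:-] out:-; bubbles=3
Tick 2: [PARSE:-, VALIDATE:P1(v=2,ok=F), TRANSFORM:-, EMIT:-] out:-; bubbles=3
Tick 3: [PARSE:-, VALIDATE:-, TRANSFORM:P1(v=0,ok=F), EMIT:-] out:-; bubbles=3
Tick 4: [PARSE:P2(v=8,ok=F), VALIDATE:-, TRANSFORM:-, EMIT:P1(v=0,ok=F)] out:-; bubbles=2
Tick 5: [PARSE:P3(v=6,ok=F), VALIDATE:P2(v=8,ok=F), TRANSFORM:-, EMIT:-] out:P1(v=0); bubbles=2
Tick 6: [PARSE:-, VALIDATE:P3(v=6,ok=F), TRANSFORM:P2(v=0,ok=F), EMIT:-] out:-; bubbles=2
Tick 7: [PARSE:P4(v=20,ok=F), VALIDATE:-, TRANSFORM:P3(v=0,ok=F), EMIT:P2(v=0,ok=F)] out:-; bubbles=1
Tick 8: [PARSE:P5(v=10,ok=F), VALIDATE:P4(v=20,ok=T), TRANSFORM:-, EMIT:P3(v=0,ok=F)] out:P2(v=0); bubbles=1
Tick 9: [PARSE:-, VALIDATE:P5(v=10,ok=F), TRANSFORM:P4(v=40,ok=T), EMIT:-] out:P3(v=0); bubbles=2
Tick 10: [PARSE:-, VALIDATE:-, TRANSFORM:P5(v=0,ok=F), EMIT:P4(v=40,ok=T)] out:-; bubbles=2
Tick 11: [PARSE:-, VALIDATE:-, TRANSFORM:-, EMIT:P5(v=0,ok=F)] out:P4(v=40); bubbles=3
Tick 12: [PARSE:-, VALIDATE:-, TRANSFORM:-, EMIT:-] out:P5(v=0); bubbles=4
Total bubble-slots: 28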